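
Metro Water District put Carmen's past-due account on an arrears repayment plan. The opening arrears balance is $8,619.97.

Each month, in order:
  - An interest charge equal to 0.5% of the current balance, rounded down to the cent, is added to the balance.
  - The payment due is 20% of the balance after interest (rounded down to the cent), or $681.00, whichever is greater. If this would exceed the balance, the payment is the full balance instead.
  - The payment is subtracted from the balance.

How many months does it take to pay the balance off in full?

10

Month 1: $8,619.97 +$43.09 interest = $8,663.06; pay $1,732.61 → $6,930.45
Month 2: $6,930.45 +$34.65 interest = $6,965.10; pay $1,393.02 → $5,572.08
Month 3: $5,572.08 +$27.86 interest = $5,599.94; pay $1,119.98 → $4,479.96
Month 4: $4,479.96 +$22.39 interest = $4,502.35; pay $900.47 → $3,601.88
Month 5: $3,601.88 +$18.00 interest = $3,619.88; pay $723.97 → $2,895.91
Month 6: $2,895.91 +$14.47 interest = $2,910.38; pay $681.00 → $2,229.38
Month 7: $2,229.38 +$11.14 interest = $2,240.52; pay $681.00 → $1,559.52
Month 8: $1,559.52 +$7.79 interest = $1,567.31; pay $681.00 → $886.31
Month 9: $886.31 +$4.43 interest = $890.74; pay $681.00 → $209.74
Month 10: $209.74 +$1.04 interest = $210.78; pay $210.78 → $0.00
Balance reaches $0.00 in month 10.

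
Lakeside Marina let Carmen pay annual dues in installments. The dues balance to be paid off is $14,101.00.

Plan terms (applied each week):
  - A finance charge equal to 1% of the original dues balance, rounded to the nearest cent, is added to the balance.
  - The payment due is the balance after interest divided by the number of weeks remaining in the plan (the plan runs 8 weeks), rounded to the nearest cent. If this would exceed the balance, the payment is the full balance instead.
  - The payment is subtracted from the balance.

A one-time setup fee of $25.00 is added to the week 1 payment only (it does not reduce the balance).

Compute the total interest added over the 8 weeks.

Week 1: $14,101.00 +$141.01 interest = $14,242.01; pay $1,780.25 (+ $25.00 fee) → $12,461.76
Week 2: $12,461.76 +$141.01 interest = $12,602.77; pay $1,800.40 → $10,802.37
Week 3: $10,802.37 +$141.01 interest = $10,943.38; pay $1,823.90 → $9,119.48
Week 4: $9,119.48 +$141.01 interest = $9,260.49; pay $1,852.10 → $7,408.39
Week 5: $7,408.39 +$141.01 interest = $7,549.40; pay $1,887.35 → $5,662.05
Week 6: $5,662.05 +$141.01 interest = $5,803.06; pay $1,934.35 → $3,868.71
Week 7: $3,868.71 +$141.01 interest = $4,009.72; pay $2,004.86 → $2,004.86
Week 8: $2,004.86 +$141.01 interest = $2,145.87; pay $2,145.87 → $0.00
Total interest: $141.01 + $141.01 + $141.01 + $141.01 + $141.01 + $141.01 + $141.01 + $141.01 = $1,128.08

$1,128.08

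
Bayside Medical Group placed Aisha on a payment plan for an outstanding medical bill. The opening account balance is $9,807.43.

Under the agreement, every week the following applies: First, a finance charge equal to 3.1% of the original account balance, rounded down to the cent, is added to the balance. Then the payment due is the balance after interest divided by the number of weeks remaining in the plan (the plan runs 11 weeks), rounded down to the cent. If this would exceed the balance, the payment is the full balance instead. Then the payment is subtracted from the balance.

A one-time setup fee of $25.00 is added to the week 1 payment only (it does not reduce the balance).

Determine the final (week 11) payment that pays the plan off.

$1,809.73

Week 1: opening $9,807.43; interest $304.03 → $10,111.46; payment $919.22 (+ $25.00 fee); balance $9,192.24
Week 2: opening $9,192.24; interest $304.03 → $9,496.27; payment $949.62; balance $8,546.65
Week 3: opening $8,546.65; interest $304.03 → $8,850.68; payment $983.40; balance $7,867.28
Week 4: opening $7,867.28; interest $304.03 → $8,171.31; payment $1,021.41; balance $7,149.90
Week 5: opening $7,149.90; interest $304.03 → $7,453.93; payment $1,064.84; balance $6,389.09
Week 6: opening $6,389.09; interest $304.03 → $6,693.12; payment $1,115.52; balance $5,577.60
Week 7: opening $5,577.60; interest $304.03 → $5,881.63; payment $1,176.32; balance $4,705.31
Week 8: opening $4,705.31; interest $304.03 → $5,009.34; payment $1,252.33; balance $3,757.01
Week 9: opening $3,757.01; interest $304.03 → $4,061.04; payment $1,353.68; balance $2,707.36
Week 10: opening $2,707.36; interest $304.03 → $3,011.39; payment $1,505.69; balance $1,505.70
Week 11: opening $1,505.70; interest $304.03 → $1,809.73; payment $1,809.73; balance $0.00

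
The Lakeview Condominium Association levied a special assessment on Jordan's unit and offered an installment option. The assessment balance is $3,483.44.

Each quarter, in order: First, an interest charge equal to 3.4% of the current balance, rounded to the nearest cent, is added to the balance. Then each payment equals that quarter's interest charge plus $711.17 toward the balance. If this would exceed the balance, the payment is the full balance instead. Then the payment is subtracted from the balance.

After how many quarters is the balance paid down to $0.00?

Quarter 1: opening $3,483.44; interest $118.44 → $3,601.88; payment $829.61; balance $2,772.27
Quarter 2: opening $2,772.27; interest $94.26 → $2,866.53; payment $805.43; balance $2,061.10
Quarter 3: opening $2,061.10; interest $70.08 → $2,131.18; payment $781.25; balance $1,349.93
Quarter 4: opening $1,349.93; interest $45.90 → $1,395.83; payment $757.07; balance $638.76
Quarter 5: opening $638.76; interest $21.72 → $660.48; payment $660.48; balance $0.00
Balance reaches $0.00 in quarter 5.

5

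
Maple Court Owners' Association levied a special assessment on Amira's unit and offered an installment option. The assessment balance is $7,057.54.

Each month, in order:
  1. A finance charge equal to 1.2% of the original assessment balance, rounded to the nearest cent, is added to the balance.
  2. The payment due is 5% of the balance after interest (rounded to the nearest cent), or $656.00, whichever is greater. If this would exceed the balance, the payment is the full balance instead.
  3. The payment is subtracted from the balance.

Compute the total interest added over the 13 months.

Month 1: $7,057.54 +$84.69 interest = $7,142.23; pay $656.00 → $6,486.23
Month 2: $6,486.23 +$84.69 interest = $6,570.92; pay $656.00 → $5,914.92
Month 3: $5,914.92 +$84.69 interest = $5,999.61; pay $656.00 → $5,343.61
Month 4: $5,343.61 +$84.69 interest = $5,428.30; pay $656.00 → $4,772.30
Month 5: $4,772.30 +$84.69 interest = $4,856.99; pay $656.00 → $4,200.99
Month 6: $4,200.99 +$84.69 interest = $4,285.68; pay $656.00 → $3,629.68
Month 7: $3,629.68 +$84.69 interest = $3,714.37; pay $656.00 → $3,058.37
Month 8: $3,058.37 +$84.69 interest = $3,143.06; pay $656.00 → $2,487.06
Month 9: $2,487.06 +$84.69 interest = $2,571.75; pay $656.00 → $1,915.75
Month 10: $1,915.75 +$84.69 interest = $2,000.44; pay $656.00 → $1,344.44
Month 11: $1,344.44 +$84.69 interest = $1,429.13; pay $656.00 → $773.13
Month 12: $773.13 +$84.69 interest = $857.82; pay $656.00 → $201.82
Month 13: $201.82 +$84.69 interest = $286.51; pay $286.51 → $0.00
Total interest: $84.69 + $84.69 + $84.69 + $84.69 + $84.69 + $84.69 + $84.69 + $84.69 + $84.69 + $84.69 + $84.69 + $84.69 + $84.69 = $1,100.97

$1,100.97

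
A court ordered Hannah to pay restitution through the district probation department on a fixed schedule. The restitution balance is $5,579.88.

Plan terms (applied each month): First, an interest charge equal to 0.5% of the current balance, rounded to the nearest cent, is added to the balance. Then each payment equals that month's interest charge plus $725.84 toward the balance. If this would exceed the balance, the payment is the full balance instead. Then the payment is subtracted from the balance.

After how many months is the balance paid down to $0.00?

8

Month 1: $5,579.88 +$27.90 interest = $5,607.78; pay $753.74 → $4,854.04
Month 2: $4,854.04 +$24.27 interest = $4,878.31; pay $750.11 → $4,128.20
Month 3: $4,128.20 +$20.64 interest = $4,148.84; pay $746.48 → $3,402.36
Month 4: $3,402.36 +$17.01 interest = $3,419.37; pay $742.85 → $2,676.52
Month 5: $2,676.52 +$13.38 interest = $2,689.90; pay $739.22 → $1,950.68
Month 6: $1,950.68 +$9.75 interest = $1,960.43; pay $735.59 → $1,224.84
Month 7: $1,224.84 +$6.12 interest = $1,230.96; pay $731.96 → $499.00
Month 8: $499.00 +$2.50 interest = $501.50; pay $501.50 → $0.00
Balance reaches $0.00 in month 8.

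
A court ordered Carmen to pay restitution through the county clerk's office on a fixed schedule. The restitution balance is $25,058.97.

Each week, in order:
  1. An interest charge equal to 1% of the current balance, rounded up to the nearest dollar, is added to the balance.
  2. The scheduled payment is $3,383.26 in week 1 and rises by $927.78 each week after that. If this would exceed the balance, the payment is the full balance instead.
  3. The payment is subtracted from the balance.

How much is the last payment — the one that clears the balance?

Week 1: opening $25,058.97; interest $251.00 → $25,309.97; payment $3,383.26; balance $21,926.71
Week 2: opening $21,926.71; interest $220.00 → $22,146.71; payment $4,311.04; balance $17,835.67
Week 3: opening $17,835.67; interest $179.00 → $18,014.67; payment $5,238.82; balance $12,775.85
Week 4: opening $12,775.85; interest $128.00 → $12,903.85; payment $6,166.60; balance $6,737.25
Week 5: opening $6,737.25; interest $68.00 → $6,805.25; payment $6,805.25; balance $0.00

$6,805.25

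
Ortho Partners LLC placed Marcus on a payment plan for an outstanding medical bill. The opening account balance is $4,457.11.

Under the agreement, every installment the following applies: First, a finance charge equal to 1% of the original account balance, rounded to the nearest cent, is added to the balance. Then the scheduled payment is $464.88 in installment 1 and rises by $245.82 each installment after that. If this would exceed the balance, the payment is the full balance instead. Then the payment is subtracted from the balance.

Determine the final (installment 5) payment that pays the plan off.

$1,345.52

# | Opening | Interest | Payment | End bal
1 | $4,457.11 | $44.57 | $464.88 | $4,036.80
2 | $4,036.80 | $44.57 | $710.70 | $3,370.67
3 | $3,370.67 | $44.57 | $956.52 | $2,458.72
4 | $2,458.72 | $44.57 | $1,202.34 | $1,300.95
5 | $1,300.95 | $44.57 | $1,345.52 | $0.00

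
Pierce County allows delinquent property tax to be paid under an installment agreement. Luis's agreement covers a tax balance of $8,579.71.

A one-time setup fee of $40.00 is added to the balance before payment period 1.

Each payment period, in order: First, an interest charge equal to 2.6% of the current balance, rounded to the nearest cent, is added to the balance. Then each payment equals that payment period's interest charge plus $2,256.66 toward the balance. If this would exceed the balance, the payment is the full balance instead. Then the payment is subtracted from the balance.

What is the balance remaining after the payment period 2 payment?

$4,106.39

Payment period 1: opening $8,619.71; interest $224.11 → $8,843.82; payment $2,480.77; balance $6,363.05
Payment period 2: opening $6,363.05; interest $165.44 → $6,528.49; payment $2,422.10; balance $4,106.39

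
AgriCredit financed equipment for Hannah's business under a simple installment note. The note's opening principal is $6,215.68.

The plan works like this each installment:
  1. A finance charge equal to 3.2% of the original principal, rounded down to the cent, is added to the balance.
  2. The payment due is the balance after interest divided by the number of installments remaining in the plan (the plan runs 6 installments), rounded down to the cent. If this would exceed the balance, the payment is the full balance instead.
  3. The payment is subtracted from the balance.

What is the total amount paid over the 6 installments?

Installment 1: opening $6,215.68; interest $198.90 → $6,414.58; payment $1,069.09; balance $5,345.49
Installment 2: opening $5,345.49; interest $198.90 → $5,544.39; payment $1,108.87; balance $4,435.52
Installment 3: opening $4,435.52; interest $198.90 → $4,634.42; payment $1,158.60; balance $3,475.82
Installment 4: opening $3,475.82; interest $198.90 → $3,674.72; payment $1,224.90; balance $2,449.82
Installment 5: opening $2,449.82; interest $198.90 → $2,648.72; payment $1,324.36; balance $1,324.36
Installment 6: opening $1,324.36; interest $198.90 → $1,523.26; payment $1,523.26; balance $0.00
Total paid: $7,409.08

$7,409.08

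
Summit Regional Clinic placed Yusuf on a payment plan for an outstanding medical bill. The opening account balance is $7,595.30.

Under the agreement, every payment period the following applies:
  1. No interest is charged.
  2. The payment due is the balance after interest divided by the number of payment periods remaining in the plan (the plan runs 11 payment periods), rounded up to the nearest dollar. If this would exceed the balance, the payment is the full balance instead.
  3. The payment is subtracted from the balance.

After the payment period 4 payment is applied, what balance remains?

$4,831.30

Payment period 1: $7,595.30 − $691.00 → $6,904.30
Payment period 2: $6,904.30 − $691.00 → $6,213.30
Payment period 3: $6,213.30 − $691.00 → $5,522.30
Payment period 4: $5,522.30 − $691.00 → $4,831.30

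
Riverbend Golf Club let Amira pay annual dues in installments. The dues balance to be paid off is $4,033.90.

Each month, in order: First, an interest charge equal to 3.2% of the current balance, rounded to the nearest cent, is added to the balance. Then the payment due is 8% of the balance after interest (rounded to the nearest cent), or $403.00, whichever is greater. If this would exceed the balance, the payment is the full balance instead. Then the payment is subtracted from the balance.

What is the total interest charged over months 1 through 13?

$907.36

Month 1: opening $4,033.90; interest $129.08 → $4,162.98; payment $403.00; balance $3,759.98
Month 2: opening $3,759.98; interest $120.32 → $3,880.30; payment $403.00; balance $3,477.30
Month 3: opening $3,477.30; interest $111.27 → $3,588.57; payment $403.00; balance $3,185.57
Month 4: opening $3,185.57; interest $101.94 → $3,287.51; payment $403.00; balance $2,884.51
Month 5: opening $2,884.51; interest $92.30 → $2,976.81; payment $403.00; balance $2,573.81
Month 6: opening $2,573.81; interest $82.36 → $2,656.17; payment $403.00; balance $2,253.17
Month 7: opening $2,253.17; interest $72.10 → $2,325.27; payment $403.00; balance $1,922.27
Month 8: opening $1,922.27; interest $61.51 → $1,983.78; payment $403.00; balance $1,580.78
Month 9: opening $1,580.78; interest $50.58 → $1,631.36; payment $403.00; balance $1,228.36
Month 10: opening $1,228.36; interest $39.31 → $1,267.67; payment $403.00; balance $864.67
Month 11: opening $864.67; interest $27.67 → $892.34; payment $403.00; balance $489.34
Month 12: opening $489.34; interest $15.66 → $505.00; payment $403.00; balance $102.00
Month 13: opening $102.00; interest $3.26 → $105.26; payment $105.26; balance $0.00
Total interest: $129.08 + $120.32 + $111.27 + $101.94 + $92.30 + $82.36 + $72.10 + $61.51 + $50.58 + $39.31 + $27.67 + $15.66 + $3.26 = $907.36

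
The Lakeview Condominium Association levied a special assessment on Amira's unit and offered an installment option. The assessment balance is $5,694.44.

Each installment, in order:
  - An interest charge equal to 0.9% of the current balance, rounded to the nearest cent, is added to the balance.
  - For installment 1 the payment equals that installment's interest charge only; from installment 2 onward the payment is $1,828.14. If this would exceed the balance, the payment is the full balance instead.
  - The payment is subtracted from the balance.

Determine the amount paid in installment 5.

# | Opening | Interest | Payment | End bal
1 | $5,694.44 | $51.25 | $51.25 | $5,694.44
2 | $5,694.44 | $51.25 | $1,828.14 | $3,917.55
3 | $3,917.55 | $35.26 | $1,828.14 | $2,124.67
4 | $2,124.67 | $19.12 | $1,828.14 | $315.65
5 | $315.65 | $2.84 | $318.49 | $0.00

$318.49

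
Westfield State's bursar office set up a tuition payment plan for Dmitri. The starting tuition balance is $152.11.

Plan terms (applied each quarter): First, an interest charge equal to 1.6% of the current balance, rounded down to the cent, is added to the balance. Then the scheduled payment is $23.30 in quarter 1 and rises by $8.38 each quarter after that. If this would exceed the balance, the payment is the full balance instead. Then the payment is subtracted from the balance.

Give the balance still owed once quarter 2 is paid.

# | Opening | Interest | Payment | End bal
1 | $152.11 | $2.43 | $23.30 | $131.24
2 | $131.24 | $2.09 | $31.68 | $101.65

$101.65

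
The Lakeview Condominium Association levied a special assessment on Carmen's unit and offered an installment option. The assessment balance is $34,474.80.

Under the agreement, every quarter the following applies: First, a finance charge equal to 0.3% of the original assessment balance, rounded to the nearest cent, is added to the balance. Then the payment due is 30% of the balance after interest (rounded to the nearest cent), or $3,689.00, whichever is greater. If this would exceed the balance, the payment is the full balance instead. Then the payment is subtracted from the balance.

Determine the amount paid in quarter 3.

Quarter 1: opening $34,474.80; interest $103.42 → $34,578.22; payment $10,373.47; balance $24,204.75
Quarter 2: opening $24,204.75; interest $103.42 → $24,308.17; payment $7,292.45; balance $17,015.72
Quarter 3: opening $17,015.72; interest $103.42 → $17,119.14; payment $5,135.74; balance $11,983.40

$5,135.74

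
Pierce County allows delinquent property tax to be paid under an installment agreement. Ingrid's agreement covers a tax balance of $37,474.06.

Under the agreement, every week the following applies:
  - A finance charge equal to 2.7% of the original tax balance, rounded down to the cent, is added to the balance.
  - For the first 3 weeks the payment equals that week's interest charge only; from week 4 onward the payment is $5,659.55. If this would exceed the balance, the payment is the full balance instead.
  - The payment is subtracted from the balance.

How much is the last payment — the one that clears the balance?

$1,303.77

Week 1: $37,474.06 +$1,011.79 interest = $38,485.85; pay $1,011.79 → $37,474.06
Week 2: $37,474.06 +$1,011.79 interest = $38,485.85; pay $1,011.79 → $37,474.06
Week 3: $37,474.06 +$1,011.79 interest = $38,485.85; pay $1,011.79 → $37,474.06
Week 4: $37,474.06 +$1,011.79 interest = $38,485.85; pay $5,659.55 → $32,826.30
Week 5: $32,826.30 +$1,011.79 interest = $33,838.09; pay $5,659.55 → $28,178.54
Week 6: $28,178.54 +$1,011.79 interest = $29,190.33; pay $5,659.55 → $23,530.78
Week 7: $23,530.78 +$1,011.79 interest = $24,542.57; pay $5,659.55 → $18,883.02
Week 8: $18,883.02 +$1,011.79 interest = $19,894.81; pay $5,659.55 → $14,235.26
Week 9: $14,235.26 +$1,011.79 interest = $15,247.05; pay $5,659.55 → $9,587.50
Week 10: $9,587.50 +$1,011.79 interest = $10,599.29; pay $5,659.55 → $4,939.74
Week 11: $4,939.74 +$1,011.79 interest = $5,951.53; pay $5,659.55 → $291.98
Week 12: $291.98 +$1,011.79 interest = $1,303.77; pay $1,303.77 → $0.00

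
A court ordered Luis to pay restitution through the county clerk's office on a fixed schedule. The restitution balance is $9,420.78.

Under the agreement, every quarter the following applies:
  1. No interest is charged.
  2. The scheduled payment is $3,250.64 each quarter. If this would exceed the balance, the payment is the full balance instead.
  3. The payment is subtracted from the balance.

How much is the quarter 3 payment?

Quarter 1: $9,420.78 − $3,250.64 → $6,170.14
Quarter 2: $6,170.14 − $3,250.64 → $2,919.50
Quarter 3: $2,919.50 − $2,919.50 → $0.00

$2,919.50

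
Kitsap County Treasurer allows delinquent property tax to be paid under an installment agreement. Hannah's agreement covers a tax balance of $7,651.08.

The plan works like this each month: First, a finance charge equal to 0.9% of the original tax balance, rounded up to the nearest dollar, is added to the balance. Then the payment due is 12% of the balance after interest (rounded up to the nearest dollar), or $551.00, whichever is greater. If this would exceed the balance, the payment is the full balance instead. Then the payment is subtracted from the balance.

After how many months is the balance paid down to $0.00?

14

Month 1: $7,651.08 +$69.00 interest = $7,720.08; pay $927.00 → $6,793.08
Month 2: $6,793.08 +$69.00 interest = $6,862.08; pay $824.00 → $6,038.08
Month 3: $6,038.08 +$69.00 interest = $6,107.08; pay $733.00 → $5,374.08
Month 4: $5,374.08 +$69.00 interest = $5,443.08; pay $654.00 → $4,789.08
Month 5: $4,789.08 +$69.00 interest = $4,858.08; pay $583.00 → $4,275.08
Month 6: $4,275.08 +$69.00 interest = $4,344.08; pay $551.00 → $3,793.08
Month 7: $3,793.08 +$69.00 interest = $3,862.08; pay $551.00 → $3,311.08
Month 8: $3,311.08 +$69.00 interest = $3,380.08; pay $551.00 → $2,829.08
Month 9: $2,829.08 +$69.00 interest = $2,898.08; pay $551.00 → $2,347.08
Month 10: $2,347.08 +$69.00 interest = $2,416.08; pay $551.00 → $1,865.08
Month 11: $1,865.08 +$69.00 interest = $1,934.08; pay $551.00 → $1,383.08
Month 12: $1,383.08 +$69.00 interest = $1,452.08; pay $551.00 → $901.08
Month 13: $901.08 +$69.00 interest = $970.08; pay $551.00 → $419.08
Month 14: $419.08 +$69.00 interest = $488.08; pay $488.08 → $0.00
Balance reaches $0.00 in month 14.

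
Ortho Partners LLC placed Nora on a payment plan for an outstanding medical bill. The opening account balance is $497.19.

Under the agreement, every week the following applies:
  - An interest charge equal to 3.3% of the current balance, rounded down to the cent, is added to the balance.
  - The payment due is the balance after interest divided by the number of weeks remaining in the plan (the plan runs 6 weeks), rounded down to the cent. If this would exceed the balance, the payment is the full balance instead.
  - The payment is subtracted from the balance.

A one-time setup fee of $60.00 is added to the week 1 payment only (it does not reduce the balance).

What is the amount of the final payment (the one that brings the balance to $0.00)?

$100.68

Week 1: opening $497.19; interest $16.40 → $513.59; payment $85.59 (+ $60.00 fee); balance $428.00
Week 2: opening $428.00; interest $14.12 → $442.12; payment $88.42; balance $353.70
Week 3: opening $353.70; interest $11.67 → $365.37; payment $91.34; balance $274.03
Week 4: opening $274.03; interest $9.04 → $283.07; payment $94.35; balance $188.72
Week 5: opening $188.72; interest $6.22 → $194.94; payment $97.47; balance $97.47
Week 6: opening $97.47; interest $3.21 → $100.68; payment $100.68; balance $0.00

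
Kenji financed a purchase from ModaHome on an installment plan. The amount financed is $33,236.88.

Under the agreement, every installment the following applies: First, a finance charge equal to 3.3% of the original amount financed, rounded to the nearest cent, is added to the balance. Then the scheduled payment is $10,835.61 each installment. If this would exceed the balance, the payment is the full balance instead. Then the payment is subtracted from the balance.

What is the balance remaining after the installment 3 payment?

$4,020.51

# | Opening | Interest | Payment | End bal
1 | $33,236.88 | $1,096.82 | $10,835.61 | $23,498.09
2 | $23,498.09 | $1,096.82 | $10,835.61 | $13,759.30
3 | $13,759.30 | $1,096.82 | $10,835.61 | $4,020.51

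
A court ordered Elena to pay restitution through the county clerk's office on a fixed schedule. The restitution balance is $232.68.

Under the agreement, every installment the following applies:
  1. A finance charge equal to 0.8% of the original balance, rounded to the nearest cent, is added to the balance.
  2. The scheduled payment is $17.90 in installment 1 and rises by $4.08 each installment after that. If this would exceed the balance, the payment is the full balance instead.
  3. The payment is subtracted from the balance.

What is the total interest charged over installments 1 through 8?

$14.88

Installment 1: opening $232.68; interest $1.86 → $234.54; payment $17.90; balance $216.64
Installment 2: opening $216.64; interest $1.86 → $218.50; payment $21.98; balance $196.52
Installment 3: opening $196.52; interest $1.86 → $198.38; payment $26.06; balance $172.32
Installment 4: opening $172.32; interest $1.86 → $174.18; payment $30.14; balance $144.04
Installment 5: opening $144.04; interest $1.86 → $145.90; payment $34.22; balance $111.68
Installment 6: opening $111.68; interest $1.86 → $113.54; payment $38.30; balance $75.24
Installment 7: opening $75.24; interest $1.86 → $77.10; payment $42.38; balance $34.72
Installment 8: opening $34.72; interest $1.86 → $36.58; payment $36.58; balance $0.00
Total interest: $1.86 + $1.86 + $1.86 + $1.86 + $1.86 + $1.86 + $1.86 + $1.86 = $14.88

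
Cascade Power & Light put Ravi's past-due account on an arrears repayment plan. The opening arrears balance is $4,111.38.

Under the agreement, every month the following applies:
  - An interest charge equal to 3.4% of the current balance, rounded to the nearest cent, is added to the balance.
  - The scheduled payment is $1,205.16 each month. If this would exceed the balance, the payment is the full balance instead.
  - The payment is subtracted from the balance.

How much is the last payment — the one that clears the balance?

$832.74

Month 1: $4,111.38 +$139.79 interest = $4,251.17; pay $1,205.16 → $3,046.01
Month 2: $3,046.01 +$103.56 interest = $3,149.57; pay $1,205.16 → $1,944.41
Month 3: $1,944.41 +$66.11 interest = $2,010.52; pay $1,205.16 → $805.36
Month 4: $805.36 +$27.38 interest = $832.74; pay $832.74 → $0.00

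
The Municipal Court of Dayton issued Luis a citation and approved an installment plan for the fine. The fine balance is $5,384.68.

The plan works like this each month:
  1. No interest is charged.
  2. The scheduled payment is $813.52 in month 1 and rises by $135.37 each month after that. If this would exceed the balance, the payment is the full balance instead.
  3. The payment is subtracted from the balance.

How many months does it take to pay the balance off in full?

# | Opening | Payment | End bal
1 | $5,384.68 | $813.52 | $4,571.16
2 | $4,571.16 | $948.89 | $3,622.27
3 | $3,622.27 | $1,084.26 | $2,538.01
4 | $2,538.01 | $1,219.63 | $1,318.38
5 | $1,318.38 | $1,318.38 | $0.00
Balance reaches $0.00 in month 5.

5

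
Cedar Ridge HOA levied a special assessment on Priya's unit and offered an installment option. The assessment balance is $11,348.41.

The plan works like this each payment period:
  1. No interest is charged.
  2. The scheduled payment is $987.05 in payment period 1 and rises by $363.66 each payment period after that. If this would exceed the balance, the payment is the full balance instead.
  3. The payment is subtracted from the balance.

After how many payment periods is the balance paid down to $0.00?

6

Payment period 1: $11,348.41 − $987.05 → $10,361.36
Payment period 2: $10,361.36 − $1,350.71 → $9,010.65
Payment period 3: $9,010.65 − $1,714.37 → $7,296.28
Payment period 4: $7,296.28 − $2,078.03 → $5,218.25
Payment period 5: $5,218.25 − $2,441.69 → $2,776.56
Payment period 6: $2,776.56 − $2,776.56 → $0.00
Balance reaches $0.00 in payment period 6.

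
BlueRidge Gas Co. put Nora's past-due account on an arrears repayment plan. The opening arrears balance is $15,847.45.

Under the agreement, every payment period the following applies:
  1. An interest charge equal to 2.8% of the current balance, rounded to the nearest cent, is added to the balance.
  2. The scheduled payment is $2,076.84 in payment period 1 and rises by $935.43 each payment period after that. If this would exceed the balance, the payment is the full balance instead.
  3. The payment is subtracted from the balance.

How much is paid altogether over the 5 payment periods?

$17,330.23

# | Opening | Interest | Payment | End bal
1 | $15,847.45 | $443.73 | $2,076.84 | $14,214.34
2 | $14,214.34 | $398.00 | $3,012.27 | $11,600.07
3 | $11,600.07 | $324.80 | $3,947.70 | $7,977.17
4 | $7,977.17 | $223.36 | $4,883.13 | $3,317.40
5 | $3,317.40 | $92.89 | $3,410.29 | $0.00
Total paid: $17,330.23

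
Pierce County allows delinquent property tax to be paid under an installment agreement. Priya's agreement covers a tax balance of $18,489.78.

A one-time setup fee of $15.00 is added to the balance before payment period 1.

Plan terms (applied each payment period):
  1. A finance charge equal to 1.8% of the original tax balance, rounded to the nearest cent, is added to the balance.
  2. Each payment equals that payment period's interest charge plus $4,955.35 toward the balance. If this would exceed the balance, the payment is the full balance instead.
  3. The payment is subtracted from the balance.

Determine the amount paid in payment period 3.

# | Opening | Interest | Payment | End bal
1 | $18,504.78 | $332.82 | $5,288.17 | $13,549.43
2 | $13,549.43 | $332.82 | $5,288.17 | $8,594.08
3 | $8,594.08 | $332.82 | $5,288.17 | $3,638.73

$5,288.17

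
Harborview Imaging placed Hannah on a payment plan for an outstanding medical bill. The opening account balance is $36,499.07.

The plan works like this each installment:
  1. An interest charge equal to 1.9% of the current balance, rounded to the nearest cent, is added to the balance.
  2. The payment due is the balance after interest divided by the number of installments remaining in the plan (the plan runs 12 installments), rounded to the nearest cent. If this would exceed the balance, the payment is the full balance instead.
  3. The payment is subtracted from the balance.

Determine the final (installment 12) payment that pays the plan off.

$3,812.33

Installment 1: $36,499.07 +$693.48 interest = $37,192.55; pay $3,099.38 → $34,093.17
Installment 2: $34,093.17 +$647.77 interest = $34,740.94; pay $3,158.27 → $31,582.67
Installment 3: $31,582.67 +$600.07 interest = $32,182.74; pay $3,218.27 → $28,964.47
Installment 4: $28,964.47 +$550.32 interest = $29,514.79; pay $3,279.42 → $26,235.37
Installment 5: $26,235.37 +$498.47 interest = $26,733.84; pay $3,341.73 → $23,392.11
Installment 6: $23,392.11 +$444.45 interest = $23,836.56; pay $3,405.22 → $20,431.34
Installment 7: $20,431.34 +$388.20 interest = $20,819.54; pay $3,469.92 → $17,349.62
Installment 8: $17,349.62 +$329.64 interest = $17,679.26; pay $3,535.85 → $14,143.41
Installment 9: $14,143.41 +$268.72 interest = $14,412.13; pay $3,603.03 → $10,809.10
Installment 10: $10,809.10 +$205.37 interest = $11,014.47; pay $3,671.49 → $7,342.98
Installment 11: $7,342.98 +$139.52 interest = $7,482.50; pay $3,741.25 → $3,741.25
Installment 12: $3,741.25 +$71.08 interest = $3,812.33; pay $3,812.33 → $0.00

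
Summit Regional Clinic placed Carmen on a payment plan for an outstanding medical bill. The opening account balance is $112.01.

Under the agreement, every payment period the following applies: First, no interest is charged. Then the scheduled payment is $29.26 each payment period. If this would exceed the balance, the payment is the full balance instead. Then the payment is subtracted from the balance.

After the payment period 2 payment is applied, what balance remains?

Payment period 1: $112.01 − $29.26 → $82.75
Payment period 2: $82.75 − $29.26 → $53.49

$53.49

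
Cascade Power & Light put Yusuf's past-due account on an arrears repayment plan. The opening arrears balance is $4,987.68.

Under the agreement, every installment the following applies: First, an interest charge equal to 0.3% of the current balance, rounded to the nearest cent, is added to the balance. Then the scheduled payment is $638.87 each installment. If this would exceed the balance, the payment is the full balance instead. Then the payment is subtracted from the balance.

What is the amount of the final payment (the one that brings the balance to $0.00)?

Installment 1: $4,987.68 +$14.96 interest = $5,002.64; pay $638.87 → $4,363.77
Installment 2: $4,363.77 +$13.09 interest = $4,376.86; pay $638.87 → $3,737.99
Installment 3: $3,737.99 +$11.21 interest = $3,749.20; pay $638.87 → $3,110.33
Installment 4: $3,110.33 +$9.33 interest = $3,119.66; pay $638.87 → $2,480.79
Installment 5: $2,480.79 +$7.44 interest = $2,488.23; pay $638.87 → $1,849.36
Installment 6: $1,849.36 +$5.55 interest = $1,854.91; pay $638.87 → $1,216.04
Installment 7: $1,216.04 +$3.65 interest = $1,219.69; pay $638.87 → $580.82
Installment 8: $580.82 +$1.74 interest = $582.56; pay $582.56 → $0.00

$582.56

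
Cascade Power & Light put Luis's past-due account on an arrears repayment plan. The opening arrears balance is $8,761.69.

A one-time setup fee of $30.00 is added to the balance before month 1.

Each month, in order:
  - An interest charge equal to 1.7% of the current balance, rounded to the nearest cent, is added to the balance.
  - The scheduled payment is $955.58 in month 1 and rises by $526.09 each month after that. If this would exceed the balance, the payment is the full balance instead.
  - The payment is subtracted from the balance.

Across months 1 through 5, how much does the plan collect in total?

Month 1: opening $8,791.69; interest $149.46 → $8,941.15; payment $955.58; balance $7,985.57
Month 2: opening $7,985.57; interest $135.75 → $8,121.32; payment $1,481.67; balance $6,639.65
Month 3: opening $6,639.65; interest $112.87 → $6,752.52; payment $2,007.76; balance $4,744.76
Month 4: opening $4,744.76; interest $80.66 → $4,825.42; payment $2,533.85; balance $2,291.57
Month 5: opening $2,291.57; interest $38.96 → $2,330.53; payment $2,330.53; balance $0.00
Total paid: $9,309.39

$9,309.39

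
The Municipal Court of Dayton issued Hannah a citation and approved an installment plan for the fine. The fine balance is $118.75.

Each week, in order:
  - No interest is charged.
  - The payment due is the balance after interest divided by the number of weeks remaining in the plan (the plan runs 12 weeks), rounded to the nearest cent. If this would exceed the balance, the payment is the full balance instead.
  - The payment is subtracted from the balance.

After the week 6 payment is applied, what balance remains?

Week 1: opening $118.75; payment $9.90; balance $108.85
Week 2: opening $108.85; payment $9.90; balance $98.95
Week 3: opening $98.95; payment $9.90; balance $89.05
Week 4: opening $89.05; payment $9.89; balance $79.16
Week 5: opening $79.16; payment $9.90; balance $69.26
Week 6: opening $69.26; payment $9.89; balance $59.37

$59.37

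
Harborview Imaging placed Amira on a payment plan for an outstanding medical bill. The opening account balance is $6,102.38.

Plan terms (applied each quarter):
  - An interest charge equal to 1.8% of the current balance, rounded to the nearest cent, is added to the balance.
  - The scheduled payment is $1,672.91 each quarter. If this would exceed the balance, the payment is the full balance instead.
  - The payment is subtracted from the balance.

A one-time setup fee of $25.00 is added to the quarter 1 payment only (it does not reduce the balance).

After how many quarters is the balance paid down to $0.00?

4

Quarter 1: $6,102.38 +$109.84 interest = $6,212.22; pay $1,672.91 (+ $25.00 fee) → $4,539.31
Quarter 2: $4,539.31 +$81.71 interest = $4,621.02; pay $1,672.91 → $2,948.11
Quarter 3: $2,948.11 +$53.07 interest = $3,001.18; pay $1,672.91 → $1,328.27
Quarter 4: $1,328.27 +$23.91 interest = $1,352.18; pay $1,352.18 → $0.00
Balance reaches $0.00 in quarter 4.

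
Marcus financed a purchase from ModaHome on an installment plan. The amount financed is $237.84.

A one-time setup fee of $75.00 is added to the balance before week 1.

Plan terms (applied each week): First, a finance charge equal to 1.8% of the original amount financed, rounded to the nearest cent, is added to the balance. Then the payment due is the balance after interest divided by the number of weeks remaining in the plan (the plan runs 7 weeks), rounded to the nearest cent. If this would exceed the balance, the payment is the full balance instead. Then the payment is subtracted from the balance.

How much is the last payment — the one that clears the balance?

# | Opening | Interest | Payment | End bal
1 | $312.84 | $4.28 | $45.30 | $271.82
2 | $271.82 | $4.28 | $46.02 | $230.08
3 | $230.08 | $4.28 | $46.87 | $187.49
4 | $187.49 | $4.28 | $47.94 | $143.83
5 | $143.83 | $4.28 | $49.37 | $98.74
6 | $98.74 | $4.28 | $51.51 | $51.51
7 | $51.51 | $4.28 | $55.79 | $0.00

$55.79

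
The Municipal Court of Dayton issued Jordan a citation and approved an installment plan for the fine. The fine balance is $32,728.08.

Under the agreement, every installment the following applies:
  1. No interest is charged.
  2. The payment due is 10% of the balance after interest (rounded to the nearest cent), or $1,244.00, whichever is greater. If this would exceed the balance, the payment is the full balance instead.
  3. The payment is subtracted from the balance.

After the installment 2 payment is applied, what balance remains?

Installment 1: $32,728.08 − $3,272.81 → $29,455.27
Installment 2: $29,455.27 − $2,945.53 → $26,509.74

$26,509.74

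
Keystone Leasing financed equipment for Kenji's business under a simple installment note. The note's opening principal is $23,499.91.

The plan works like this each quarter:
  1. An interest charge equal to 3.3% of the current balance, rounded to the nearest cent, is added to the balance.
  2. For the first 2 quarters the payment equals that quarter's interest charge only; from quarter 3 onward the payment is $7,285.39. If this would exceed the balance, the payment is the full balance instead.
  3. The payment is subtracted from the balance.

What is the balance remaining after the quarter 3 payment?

# | Opening | Interest | Payment | End bal
1 | $23,499.91 | $775.50 | $775.50 | $23,499.91
2 | $23,499.91 | $775.50 | $775.50 | $23,499.91
3 | $23,499.91 | $775.50 | $7,285.39 | $16,990.02

$16,990.02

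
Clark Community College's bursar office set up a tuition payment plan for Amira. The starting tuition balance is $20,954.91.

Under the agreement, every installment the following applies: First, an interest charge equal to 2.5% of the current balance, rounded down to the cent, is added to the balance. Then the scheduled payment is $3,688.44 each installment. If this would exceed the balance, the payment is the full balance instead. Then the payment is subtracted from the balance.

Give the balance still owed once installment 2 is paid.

Installment 1: $20,954.91 +$523.87 interest = $21,478.78; pay $3,688.44 → $17,790.34
Installment 2: $17,790.34 +$444.75 interest = $18,235.09; pay $3,688.44 → $14,546.65

$14,546.65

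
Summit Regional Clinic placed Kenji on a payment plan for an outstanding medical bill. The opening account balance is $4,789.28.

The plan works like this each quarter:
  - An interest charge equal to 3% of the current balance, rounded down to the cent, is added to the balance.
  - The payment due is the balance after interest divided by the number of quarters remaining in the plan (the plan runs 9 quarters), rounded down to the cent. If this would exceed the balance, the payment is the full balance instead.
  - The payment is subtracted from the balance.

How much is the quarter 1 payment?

Quarter 1: opening $4,789.28; interest $143.67 → $4,932.95; payment $548.10; balance $4,384.85

$548.10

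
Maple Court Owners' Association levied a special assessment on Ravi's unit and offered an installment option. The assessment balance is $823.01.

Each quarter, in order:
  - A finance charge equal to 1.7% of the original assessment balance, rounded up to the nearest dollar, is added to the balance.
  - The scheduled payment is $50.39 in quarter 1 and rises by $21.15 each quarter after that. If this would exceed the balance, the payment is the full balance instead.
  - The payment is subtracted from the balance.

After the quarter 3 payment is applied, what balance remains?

$650.39

Quarter 1: $823.01 +$14.00 interest = $837.01; pay $50.39 → $786.62
Quarter 2: $786.62 +$14.00 interest = $800.62; pay $71.54 → $729.08
Quarter 3: $729.08 +$14.00 interest = $743.08; pay $92.69 → $650.39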